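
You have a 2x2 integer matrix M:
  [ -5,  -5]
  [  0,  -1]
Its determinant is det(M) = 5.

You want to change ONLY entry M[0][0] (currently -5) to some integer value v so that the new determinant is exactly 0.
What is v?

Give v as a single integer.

det is linear in entry M[0][0]: det = old_det + (v - -5) * C_00
Cofactor C_00 = -1
Want det = 0: 5 + (v - -5) * -1 = 0
  (v - -5) = -5 / -1 = 5
  v = -5 + (5) = 0

Answer: 0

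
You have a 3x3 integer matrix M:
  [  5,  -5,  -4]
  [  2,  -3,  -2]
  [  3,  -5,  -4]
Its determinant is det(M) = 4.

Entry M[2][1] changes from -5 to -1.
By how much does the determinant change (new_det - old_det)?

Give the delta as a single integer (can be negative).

Answer: 8

Derivation:
Cofactor C_21 = 2
Entry delta = -1 - -5 = 4
Det delta = entry_delta * cofactor = 4 * 2 = 8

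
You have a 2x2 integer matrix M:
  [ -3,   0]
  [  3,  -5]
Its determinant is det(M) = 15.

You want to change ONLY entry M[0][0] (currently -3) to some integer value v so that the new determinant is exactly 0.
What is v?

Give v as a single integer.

Answer: 0

Derivation:
det is linear in entry M[0][0]: det = old_det + (v - -3) * C_00
Cofactor C_00 = -5
Want det = 0: 15 + (v - -3) * -5 = 0
  (v - -3) = -15 / -5 = 3
  v = -3 + (3) = 0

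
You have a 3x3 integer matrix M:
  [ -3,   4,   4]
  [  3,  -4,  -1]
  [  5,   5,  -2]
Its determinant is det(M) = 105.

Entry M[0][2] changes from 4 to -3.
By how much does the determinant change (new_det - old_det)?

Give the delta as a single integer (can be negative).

Answer: -245

Derivation:
Cofactor C_02 = 35
Entry delta = -3 - 4 = -7
Det delta = entry_delta * cofactor = -7 * 35 = -245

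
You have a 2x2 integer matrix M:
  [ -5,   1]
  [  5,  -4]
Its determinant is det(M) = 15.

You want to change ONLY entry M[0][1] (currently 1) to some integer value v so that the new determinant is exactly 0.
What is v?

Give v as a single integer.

Answer: 4

Derivation:
det is linear in entry M[0][1]: det = old_det + (v - 1) * C_01
Cofactor C_01 = -5
Want det = 0: 15 + (v - 1) * -5 = 0
  (v - 1) = -15 / -5 = 3
  v = 1 + (3) = 4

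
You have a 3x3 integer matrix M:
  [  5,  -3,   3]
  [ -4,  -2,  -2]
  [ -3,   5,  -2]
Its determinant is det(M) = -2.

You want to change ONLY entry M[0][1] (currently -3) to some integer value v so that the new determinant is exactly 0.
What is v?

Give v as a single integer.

Answer: -4

Derivation:
det is linear in entry M[0][1]: det = old_det + (v - -3) * C_01
Cofactor C_01 = -2
Want det = 0: -2 + (v - -3) * -2 = 0
  (v - -3) = 2 / -2 = -1
  v = -3 + (-1) = -4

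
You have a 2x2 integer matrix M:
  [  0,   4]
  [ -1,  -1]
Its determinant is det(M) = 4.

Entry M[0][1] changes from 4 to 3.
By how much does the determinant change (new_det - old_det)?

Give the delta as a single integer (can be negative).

Answer: -1

Derivation:
Cofactor C_01 = 1
Entry delta = 3 - 4 = -1
Det delta = entry_delta * cofactor = -1 * 1 = -1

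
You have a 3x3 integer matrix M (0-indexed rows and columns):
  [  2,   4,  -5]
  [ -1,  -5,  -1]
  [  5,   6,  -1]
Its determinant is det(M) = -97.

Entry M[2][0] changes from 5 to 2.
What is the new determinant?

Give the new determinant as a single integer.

det is linear in row 2: changing M[2][0] by delta changes det by delta * cofactor(2,0).
Cofactor C_20 = (-1)^(2+0) * minor(2,0) = -29
Entry delta = 2 - 5 = -3
Det delta = -3 * -29 = 87
New det = -97 + 87 = -10

Answer: -10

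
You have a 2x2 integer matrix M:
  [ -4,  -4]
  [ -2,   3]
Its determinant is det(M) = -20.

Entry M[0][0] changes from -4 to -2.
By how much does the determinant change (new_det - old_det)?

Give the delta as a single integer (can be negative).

Cofactor C_00 = 3
Entry delta = -2 - -4 = 2
Det delta = entry_delta * cofactor = 2 * 3 = 6

Answer: 6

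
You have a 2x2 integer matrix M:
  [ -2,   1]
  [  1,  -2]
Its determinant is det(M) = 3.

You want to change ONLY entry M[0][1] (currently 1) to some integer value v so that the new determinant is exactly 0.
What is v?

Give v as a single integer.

det is linear in entry M[0][1]: det = old_det + (v - 1) * C_01
Cofactor C_01 = -1
Want det = 0: 3 + (v - 1) * -1 = 0
  (v - 1) = -3 / -1 = 3
  v = 1 + (3) = 4

Answer: 4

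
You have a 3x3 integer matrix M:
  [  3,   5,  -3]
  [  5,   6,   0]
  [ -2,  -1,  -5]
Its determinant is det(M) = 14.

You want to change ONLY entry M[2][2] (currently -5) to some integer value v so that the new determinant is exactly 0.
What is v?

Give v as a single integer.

det is linear in entry M[2][2]: det = old_det + (v - -5) * C_22
Cofactor C_22 = -7
Want det = 0: 14 + (v - -5) * -7 = 0
  (v - -5) = -14 / -7 = 2
  v = -5 + (2) = -3

Answer: -3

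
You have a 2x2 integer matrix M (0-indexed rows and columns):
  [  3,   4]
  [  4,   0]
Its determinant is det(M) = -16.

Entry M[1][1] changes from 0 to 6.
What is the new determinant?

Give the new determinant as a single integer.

Answer: 2

Derivation:
det is linear in row 1: changing M[1][1] by delta changes det by delta * cofactor(1,1).
Cofactor C_11 = (-1)^(1+1) * minor(1,1) = 3
Entry delta = 6 - 0 = 6
Det delta = 6 * 3 = 18
New det = -16 + 18 = 2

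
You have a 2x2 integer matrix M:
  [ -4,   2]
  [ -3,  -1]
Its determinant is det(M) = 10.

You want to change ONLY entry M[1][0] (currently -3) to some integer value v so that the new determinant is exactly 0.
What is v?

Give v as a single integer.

det is linear in entry M[1][0]: det = old_det + (v - -3) * C_10
Cofactor C_10 = -2
Want det = 0: 10 + (v - -3) * -2 = 0
  (v - -3) = -10 / -2 = 5
  v = -3 + (5) = 2

Answer: 2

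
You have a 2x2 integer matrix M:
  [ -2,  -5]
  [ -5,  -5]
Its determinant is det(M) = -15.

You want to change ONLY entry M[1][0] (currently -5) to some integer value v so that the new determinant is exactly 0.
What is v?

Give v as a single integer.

det is linear in entry M[1][0]: det = old_det + (v - -5) * C_10
Cofactor C_10 = 5
Want det = 0: -15 + (v - -5) * 5 = 0
  (v - -5) = 15 / 5 = 3
  v = -5 + (3) = -2

Answer: -2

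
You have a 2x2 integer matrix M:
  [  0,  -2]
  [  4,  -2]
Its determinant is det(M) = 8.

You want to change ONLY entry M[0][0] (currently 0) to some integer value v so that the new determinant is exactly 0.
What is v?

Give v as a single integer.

Answer: 4

Derivation:
det is linear in entry M[0][0]: det = old_det + (v - 0) * C_00
Cofactor C_00 = -2
Want det = 0: 8 + (v - 0) * -2 = 0
  (v - 0) = -8 / -2 = 4
  v = 0 + (4) = 4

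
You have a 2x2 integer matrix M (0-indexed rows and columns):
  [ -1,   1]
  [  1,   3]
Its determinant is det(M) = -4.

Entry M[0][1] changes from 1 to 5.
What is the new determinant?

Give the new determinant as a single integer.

det is linear in row 0: changing M[0][1] by delta changes det by delta * cofactor(0,1).
Cofactor C_01 = (-1)^(0+1) * minor(0,1) = -1
Entry delta = 5 - 1 = 4
Det delta = 4 * -1 = -4
New det = -4 + -4 = -8

Answer: -8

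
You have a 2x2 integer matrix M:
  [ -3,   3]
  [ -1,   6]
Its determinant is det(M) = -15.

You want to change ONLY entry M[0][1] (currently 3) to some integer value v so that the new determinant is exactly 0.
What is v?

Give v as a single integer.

Answer: 18

Derivation:
det is linear in entry M[0][1]: det = old_det + (v - 3) * C_01
Cofactor C_01 = 1
Want det = 0: -15 + (v - 3) * 1 = 0
  (v - 3) = 15 / 1 = 15
  v = 3 + (15) = 18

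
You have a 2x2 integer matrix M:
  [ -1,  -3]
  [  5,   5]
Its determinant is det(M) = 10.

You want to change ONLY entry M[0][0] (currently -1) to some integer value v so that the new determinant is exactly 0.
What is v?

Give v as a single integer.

det is linear in entry M[0][0]: det = old_det + (v - -1) * C_00
Cofactor C_00 = 5
Want det = 0: 10 + (v - -1) * 5 = 0
  (v - -1) = -10 / 5 = -2
  v = -1 + (-2) = -3

Answer: -3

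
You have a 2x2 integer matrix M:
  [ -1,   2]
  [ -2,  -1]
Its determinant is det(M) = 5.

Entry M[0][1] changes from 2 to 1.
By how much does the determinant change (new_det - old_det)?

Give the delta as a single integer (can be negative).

Answer: -2

Derivation:
Cofactor C_01 = 2
Entry delta = 1 - 2 = -1
Det delta = entry_delta * cofactor = -1 * 2 = -2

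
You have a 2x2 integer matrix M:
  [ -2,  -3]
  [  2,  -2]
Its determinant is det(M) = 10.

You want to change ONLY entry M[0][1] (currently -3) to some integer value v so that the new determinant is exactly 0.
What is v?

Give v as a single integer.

Answer: 2

Derivation:
det is linear in entry M[0][1]: det = old_det + (v - -3) * C_01
Cofactor C_01 = -2
Want det = 0: 10 + (v - -3) * -2 = 0
  (v - -3) = -10 / -2 = 5
  v = -3 + (5) = 2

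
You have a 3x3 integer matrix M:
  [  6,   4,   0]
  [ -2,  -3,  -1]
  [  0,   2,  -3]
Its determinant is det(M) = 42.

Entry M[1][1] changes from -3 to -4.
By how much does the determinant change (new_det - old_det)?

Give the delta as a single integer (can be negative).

Answer: 18

Derivation:
Cofactor C_11 = -18
Entry delta = -4 - -3 = -1
Det delta = entry_delta * cofactor = -1 * -18 = 18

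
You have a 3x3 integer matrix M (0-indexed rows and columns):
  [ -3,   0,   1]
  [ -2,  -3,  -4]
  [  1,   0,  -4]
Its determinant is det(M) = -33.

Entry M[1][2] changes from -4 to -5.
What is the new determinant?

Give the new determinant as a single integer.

Answer: -33

Derivation:
det is linear in row 1: changing M[1][2] by delta changes det by delta * cofactor(1,2).
Cofactor C_12 = (-1)^(1+2) * minor(1,2) = 0
Entry delta = -5 - -4 = -1
Det delta = -1 * 0 = 0
New det = -33 + 0 = -33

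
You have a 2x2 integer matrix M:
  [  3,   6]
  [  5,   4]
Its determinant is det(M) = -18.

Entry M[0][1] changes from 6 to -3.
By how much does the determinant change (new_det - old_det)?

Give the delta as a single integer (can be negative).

Cofactor C_01 = -5
Entry delta = -3 - 6 = -9
Det delta = entry_delta * cofactor = -9 * -5 = 45

Answer: 45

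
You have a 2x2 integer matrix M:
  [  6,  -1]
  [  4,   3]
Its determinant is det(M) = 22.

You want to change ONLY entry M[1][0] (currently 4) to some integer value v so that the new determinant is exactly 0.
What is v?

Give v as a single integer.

det is linear in entry M[1][0]: det = old_det + (v - 4) * C_10
Cofactor C_10 = 1
Want det = 0: 22 + (v - 4) * 1 = 0
  (v - 4) = -22 / 1 = -22
  v = 4 + (-22) = -18

Answer: -18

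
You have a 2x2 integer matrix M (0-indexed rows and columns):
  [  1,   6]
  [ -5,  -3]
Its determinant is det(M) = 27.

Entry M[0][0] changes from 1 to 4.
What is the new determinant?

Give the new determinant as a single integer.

Answer: 18

Derivation:
det is linear in row 0: changing M[0][0] by delta changes det by delta * cofactor(0,0).
Cofactor C_00 = (-1)^(0+0) * minor(0,0) = -3
Entry delta = 4 - 1 = 3
Det delta = 3 * -3 = -9
New det = 27 + -9 = 18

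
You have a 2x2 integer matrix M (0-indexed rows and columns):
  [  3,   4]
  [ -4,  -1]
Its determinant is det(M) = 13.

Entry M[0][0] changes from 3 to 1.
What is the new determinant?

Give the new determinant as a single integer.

Answer: 15

Derivation:
det is linear in row 0: changing M[0][0] by delta changes det by delta * cofactor(0,0).
Cofactor C_00 = (-1)^(0+0) * minor(0,0) = -1
Entry delta = 1 - 3 = -2
Det delta = -2 * -1 = 2
New det = 13 + 2 = 15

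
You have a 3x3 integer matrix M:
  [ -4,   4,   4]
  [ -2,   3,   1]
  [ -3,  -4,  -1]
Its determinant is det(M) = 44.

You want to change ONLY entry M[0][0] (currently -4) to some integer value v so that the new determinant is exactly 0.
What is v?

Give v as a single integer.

Answer: -48

Derivation:
det is linear in entry M[0][0]: det = old_det + (v - -4) * C_00
Cofactor C_00 = 1
Want det = 0: 44 + (v - -4) * 1 = 0
  (v - -4) = -44 / 1 = -44
  v = -4 + (-44) = -48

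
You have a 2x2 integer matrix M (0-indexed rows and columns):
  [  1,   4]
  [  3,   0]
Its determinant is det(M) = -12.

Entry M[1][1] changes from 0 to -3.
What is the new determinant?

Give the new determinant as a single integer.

Answer: -15

Derivation:
det is linear in row 1: changing M[1][1] by delta changes det by delta * cofactor(1,1).
Cofactor C_11 = (-1)^(1+1) * minor(1,1) = 1
Entry delta = -3 - 0 = -3
Det delta = -3 * 1 = -3
New det = -12 + -3 = -15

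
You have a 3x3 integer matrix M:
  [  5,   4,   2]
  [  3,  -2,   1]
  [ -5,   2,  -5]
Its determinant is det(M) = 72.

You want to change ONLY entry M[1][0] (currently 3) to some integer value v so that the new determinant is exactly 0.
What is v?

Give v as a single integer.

det is linear in entry M[1][0]: det = old_det + (v - 3) * C_10
Cofactor C_10 = 24
Want det = 0: 72 + (v - 3) * 24 = 0
  (v - 3) = -72 / 24 = -3
  v = 3 + (-3) = 0

Answer: 0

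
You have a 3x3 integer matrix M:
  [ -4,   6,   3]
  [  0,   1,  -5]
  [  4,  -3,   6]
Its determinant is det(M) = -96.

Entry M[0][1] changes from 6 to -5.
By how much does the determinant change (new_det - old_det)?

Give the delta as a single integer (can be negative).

Cofactor C_01 = -20
Entry delta = -5 - 6 = -11
Det delta = entry_delta * cofactor = -11 * -20 = 220

Answer: 220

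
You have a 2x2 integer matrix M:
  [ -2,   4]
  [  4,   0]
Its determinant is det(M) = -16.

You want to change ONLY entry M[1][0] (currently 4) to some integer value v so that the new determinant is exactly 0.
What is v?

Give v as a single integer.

Answer: 0

Derivation:
det is linear in entry M[1][0]: det = old_det + (v - 4) * C_10
Cofactor C_10 = -4
Want det = 0: -16 + (v - 4) * -4 = 0
  (v - 4) = 16 / -4 = -4
  v = 4 + (-4) = 0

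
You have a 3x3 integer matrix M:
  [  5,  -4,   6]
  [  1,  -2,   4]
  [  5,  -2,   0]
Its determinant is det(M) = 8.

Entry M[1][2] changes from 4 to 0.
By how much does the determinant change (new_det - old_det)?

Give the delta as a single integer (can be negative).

Answer: 40

Derivation:
Cofactor C_12 = -10
Entry delta = 0 - 4 = -4
Det delta = entry_delta * cofactor = -4 * -10 = 40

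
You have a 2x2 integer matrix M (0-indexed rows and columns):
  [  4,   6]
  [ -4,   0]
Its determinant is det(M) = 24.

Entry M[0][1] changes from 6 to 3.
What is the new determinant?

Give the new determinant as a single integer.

det is linear in row 0: changing M[0][1] by delta changes det by delta * cofactor(0,1).
Cofactor C_01 = (-1)^(0+1) * minor(0,1) = 4
Entry delta = 3 - 6 = -3
Det delta = -3 * 4 = -12
New det = 24 + -12 = 12

Answer: 12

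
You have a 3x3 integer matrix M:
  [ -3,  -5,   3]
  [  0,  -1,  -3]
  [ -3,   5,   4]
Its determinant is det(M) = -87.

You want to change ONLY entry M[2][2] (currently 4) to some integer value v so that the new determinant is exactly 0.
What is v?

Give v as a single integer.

det is linear in entry M[2][2]: det = old_det + (v - 4) * C_22
Cofactor C_22 = 3
Want det = 0: -87 + (v - 4) * 3 = 0
  (v - 4) = 87 / 3 = 29
  v = 4 + (29) = 33

Answer: 33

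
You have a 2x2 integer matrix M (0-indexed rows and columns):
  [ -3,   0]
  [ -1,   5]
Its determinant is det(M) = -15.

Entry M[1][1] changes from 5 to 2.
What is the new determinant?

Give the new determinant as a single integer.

Answer: -6

Derivation:
det is linear in row 1: changing M[1][1] by delta changes det by delta * cofactor(1,1).
Cofactor C_11 = (-1)^(1+1) * minor(1,1) = -3
Entry delta = 2 - 5 = -3
Det delta = -3 * -3 = 9
New det = -15 + 9 = -6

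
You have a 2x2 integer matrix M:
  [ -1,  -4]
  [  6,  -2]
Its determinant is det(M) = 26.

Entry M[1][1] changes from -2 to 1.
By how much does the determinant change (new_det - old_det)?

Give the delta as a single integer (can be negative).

Answer: -3

Derivation:
Cofactor C_11 = -1
Entry delta = 1 - -2 = 3
Det delta = entry_delta * cofactor = 3 * -1 = -3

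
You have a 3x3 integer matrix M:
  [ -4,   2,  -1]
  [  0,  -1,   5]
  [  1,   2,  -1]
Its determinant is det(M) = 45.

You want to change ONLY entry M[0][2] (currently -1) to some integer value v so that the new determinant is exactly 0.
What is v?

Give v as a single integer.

Answer: -46

Derivation:
det is linear in entry M[0][2]: det = old_det + (v - -1) * C_02
Cofactor C_02 = 1
Want det = 0: 45 + (v - -1) * 1 = 0
  (v - -1) = -45 / 1 = -45
  v = -1 + (-45) = -46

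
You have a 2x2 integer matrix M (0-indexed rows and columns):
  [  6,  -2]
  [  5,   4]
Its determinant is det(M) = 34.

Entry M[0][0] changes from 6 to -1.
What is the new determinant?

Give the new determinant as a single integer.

Answer: 6

Derivation:
det is linear in row 0: changing M[0][0] by delta changes det by delta * cofactor(0,0).
Cofactor C_00 = (-1)^(0+0) * minor(0,0) = 4
Entry delta = -1 - 6 = -7
Det delta = -7 * 4 = -28
New det = 34 + -28 = 6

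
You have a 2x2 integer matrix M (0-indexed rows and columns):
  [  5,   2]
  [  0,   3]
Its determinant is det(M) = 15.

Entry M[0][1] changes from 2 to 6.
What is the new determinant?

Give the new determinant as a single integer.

det is linear in row 0: changing M[0][1] by delta changes det by delta * cofactor(0,1).
Cofactor C_01 = (-1)^(0+1) * minor(0,1) = 0
Entry delta = 6 - 2 = 4
Det delta = 4 * 0 = 0
New det = 15 + 0 = 15

Answer: 15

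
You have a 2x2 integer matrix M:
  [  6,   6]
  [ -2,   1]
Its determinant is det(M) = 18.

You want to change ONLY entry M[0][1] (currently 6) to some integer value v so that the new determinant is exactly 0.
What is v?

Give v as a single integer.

Answer: -3

Derivation:
det is linear in entry M[0][1]: det = old_det + (v - 6) * C_01
Cofactor C_01 = 2
Want det = 0: 18 + (v - 6) * 2 = 0
  (v - 6) = -18 / 2 = -9
  v = 6 + (-9) = -3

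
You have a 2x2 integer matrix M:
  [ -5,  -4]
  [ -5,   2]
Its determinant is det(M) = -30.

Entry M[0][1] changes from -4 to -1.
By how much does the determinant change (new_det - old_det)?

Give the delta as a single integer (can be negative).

Cofactor C_01 = 5
Entry delta = -1 - -4 = 3
Det delta = entry_delta * cofactor = 3 * 5 = 15

Answer: 15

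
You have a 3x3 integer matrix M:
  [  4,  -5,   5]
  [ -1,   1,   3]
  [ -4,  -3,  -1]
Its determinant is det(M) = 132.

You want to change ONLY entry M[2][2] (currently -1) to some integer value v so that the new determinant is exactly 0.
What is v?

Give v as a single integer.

det is linear in entry M[2][2]: det = old_det + (v - -1) * C_22
Cofactor C_22 = -1
Want det = 0: 132 + (v - -1) * -1 = 0
  (v - -1) = -132 / -1 = 132
  v = -1 + (132) = 131

Answer: 131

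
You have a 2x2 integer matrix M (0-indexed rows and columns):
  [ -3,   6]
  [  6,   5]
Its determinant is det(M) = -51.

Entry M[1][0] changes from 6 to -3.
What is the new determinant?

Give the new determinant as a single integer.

det is linear in row 1: changing M[1][0] by delta changes det by delta * cofactor(1,0).
Cofactor C_10 = (-1)^(1+0) * minor(1,0) = -6
Entry delta = -3 - 6 = -9
Det delta = -9 * -6 = 54
New det = -51 + 54 = 3

Answer: 3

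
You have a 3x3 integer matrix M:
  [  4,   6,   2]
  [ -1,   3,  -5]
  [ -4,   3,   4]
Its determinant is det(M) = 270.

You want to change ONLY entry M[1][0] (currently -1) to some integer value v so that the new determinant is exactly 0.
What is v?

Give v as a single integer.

Answer: 14

Derivation:
det is linear in entry M[1][0]: det = old_det + (v - -1) * C_10
Cofactor C_10 = -18
Want det = 0: 270 + (v - -1) * -18 = 0
  (v - -1) = -270 / -18 = 15
  v = -1 + (15) = 14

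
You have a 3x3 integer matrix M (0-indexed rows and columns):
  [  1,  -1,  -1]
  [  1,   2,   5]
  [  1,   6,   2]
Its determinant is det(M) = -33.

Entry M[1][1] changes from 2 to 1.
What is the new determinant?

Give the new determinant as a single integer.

Answer: -36

Derivation:
det is linear in row 1: changing M[1][1] by delta changes det by delta * cofactor(1,1).
Cofactor C_11 = (-1)^(1+1) * minor(1,1) = 3
Entry delta = 1 - 2 = -1
Det delta = -1 * 3 = -3
New det = -33 + -3 = -36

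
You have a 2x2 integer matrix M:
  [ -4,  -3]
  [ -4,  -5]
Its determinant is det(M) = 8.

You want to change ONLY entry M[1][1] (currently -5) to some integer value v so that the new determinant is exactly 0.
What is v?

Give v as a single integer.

Answer: -3

Derivation:
det is linear in entry M[1][1]: det = old_det + (v - -5) * C_11
Cofactor C_11 = -4
Want det = 0: 8 + (v - -5) * -4 = 0
  (v - -5) = -8 / -4 = 2
  v = -5 + (2) = -3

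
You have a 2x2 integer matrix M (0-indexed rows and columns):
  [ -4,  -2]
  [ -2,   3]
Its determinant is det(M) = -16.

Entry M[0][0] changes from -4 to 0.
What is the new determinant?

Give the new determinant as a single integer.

Answer: -4

Derivation:
det is linear in row 0: changing M[0][0] by delta changes det by delta * cofactor(0,0).
Cofactor C_00 = (-1)^(0+0) * minor(0,0) = 3
Entry delta = 0 - -4 = 4
Det delta = 4 * 3 = 12
New det = -16 + 12 = -4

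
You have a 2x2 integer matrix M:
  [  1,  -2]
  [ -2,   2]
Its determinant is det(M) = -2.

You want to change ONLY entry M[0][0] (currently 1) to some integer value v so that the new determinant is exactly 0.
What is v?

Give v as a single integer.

Answer: 2

Derivation:
det is linear in entry M[0][0]: det = old_det + (v - 1) * C_00
Cofactor C_00 = 2
Want det = 0: -2 + (v - 1) * 2 = 0
  (v - 1) = 2 / 2 = 1
  v = 1 + (1) = 2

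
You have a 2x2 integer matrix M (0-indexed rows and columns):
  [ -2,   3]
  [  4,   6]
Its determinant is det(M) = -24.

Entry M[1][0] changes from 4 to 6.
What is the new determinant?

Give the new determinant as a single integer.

det is linear in row 1: changing M[1][0] by delta changes det by delta * cofactor(1,0).
Cofactor C_10 = (-1)^(1+0) * minor(1,0) = -3
Entry delta = 6 - 4 = 2
Det delta = 2 * -3 = -6
New det = -24 + -6 = -30

Answer: -30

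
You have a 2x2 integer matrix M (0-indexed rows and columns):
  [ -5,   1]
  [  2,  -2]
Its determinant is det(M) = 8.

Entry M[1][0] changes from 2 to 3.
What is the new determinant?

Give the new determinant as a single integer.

Answer: 7

Derivation:
det is linear in row 1: changing M[1][0] by delta changes det by delta * cofactor(1,0).
Cofactor C_10 = (-1)^(1+0) * minor(1,0) = -1
Entry delta = 3 - 2 = 1
Det delta = 1 * -1 = -1
New det = 8 + -1 = 7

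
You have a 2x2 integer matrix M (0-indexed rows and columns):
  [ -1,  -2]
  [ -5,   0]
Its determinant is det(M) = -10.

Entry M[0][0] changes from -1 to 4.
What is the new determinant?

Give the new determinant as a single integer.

Answer: -10

Derivation:
det is linear in row 0: changing M[0][0] by delta changes det by delta * cofactor(0,0).
Cofactor C_00 = (-1)^(0+0) * minor(0,0) = 0
Entry delta = 4 - -1 = 5
Det delta = 5 * 0 = 0
New det = -10 + 0 = -10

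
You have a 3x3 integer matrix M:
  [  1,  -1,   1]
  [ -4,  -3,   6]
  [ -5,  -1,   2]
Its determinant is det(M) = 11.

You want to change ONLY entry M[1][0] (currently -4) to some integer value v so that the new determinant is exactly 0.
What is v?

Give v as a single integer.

det is linear in entry M[1][0]: det = old_det + (v - -4) * C_10
Cofactor C_10 = 1
Want det = 0: 11 + (v - -4) * 1 = 0
  (v - -4) = -11 / 1 = -11
  v = -4 + (-11) = -15

Answer: -15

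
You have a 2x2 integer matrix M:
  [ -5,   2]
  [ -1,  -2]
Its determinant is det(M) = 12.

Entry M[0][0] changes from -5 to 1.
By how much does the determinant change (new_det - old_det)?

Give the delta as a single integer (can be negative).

Cofactor C_00 = -2
Entry delta = 1 - -5 = 6
Det delta = entry_delta * cofactor = 6 * -2 = -12

Answer: -12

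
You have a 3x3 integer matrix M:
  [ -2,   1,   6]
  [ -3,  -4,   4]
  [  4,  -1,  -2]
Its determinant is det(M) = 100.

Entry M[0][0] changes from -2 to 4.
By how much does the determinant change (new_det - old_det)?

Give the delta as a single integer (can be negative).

Answer: 72

Derivation:
Cofactor C_00 = 12
Entry delta = 4 - -2 = 6
Det delta = entry_delta * cofactor = 6 * 12 = 72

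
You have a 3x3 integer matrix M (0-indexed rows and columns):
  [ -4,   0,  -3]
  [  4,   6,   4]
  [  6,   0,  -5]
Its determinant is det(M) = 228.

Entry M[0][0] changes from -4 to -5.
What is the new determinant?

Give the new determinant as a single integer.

Answer: 258

Derivation:
det is linear in row 0: changing M[0][0] by delta changes det by delta * cofactor(0,0).
Cofactor C_00 = (-1)^(0+0) * minor(0,0) = -30
Entry delta = -5 - -4 = -1
Det delta = -1 * -30 = 30
New det = 228 + 30 = 258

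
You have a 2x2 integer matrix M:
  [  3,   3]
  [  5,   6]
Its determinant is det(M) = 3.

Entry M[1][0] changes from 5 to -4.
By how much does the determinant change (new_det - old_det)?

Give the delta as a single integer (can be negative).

Cofactor C_10 = -3
Entry delta = -4 - 5 = -9
Det delta = entry_delta * cofactor = -9 * -3 = 27

Answer: 27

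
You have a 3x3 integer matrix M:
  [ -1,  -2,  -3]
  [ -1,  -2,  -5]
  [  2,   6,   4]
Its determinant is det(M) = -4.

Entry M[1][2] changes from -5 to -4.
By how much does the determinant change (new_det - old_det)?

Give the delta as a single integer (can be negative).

Cofactor C_12 = 2
Entry delta = -4 - -5 = 1
Det delta = entry_delta * cofactor = 1 * 2 = 2

Answer: 2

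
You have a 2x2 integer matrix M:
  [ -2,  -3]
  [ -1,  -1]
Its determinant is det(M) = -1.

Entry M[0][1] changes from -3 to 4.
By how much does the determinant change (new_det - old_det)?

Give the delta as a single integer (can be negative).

Answer: 7

Derivation:
Cofactor C_01 = 1
Entry delta = 4 - -3 = 7
Det delta = entry_delta * cofactor = 7 * 1 = 7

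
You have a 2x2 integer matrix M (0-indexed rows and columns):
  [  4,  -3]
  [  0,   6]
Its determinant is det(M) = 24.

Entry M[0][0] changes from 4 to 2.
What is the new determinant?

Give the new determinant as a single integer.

det is linear in row 0: changing M[0][0] by delta changes det by delta * cofactor(0,0).
Cofactor C_00 = (-1)^(0+0) * minor(0,0) = 6
Entry delta = 2 - 4 = -2
Det delta = -2 * 6 = -12
New det = 24 + -12 = 12

Answer: 12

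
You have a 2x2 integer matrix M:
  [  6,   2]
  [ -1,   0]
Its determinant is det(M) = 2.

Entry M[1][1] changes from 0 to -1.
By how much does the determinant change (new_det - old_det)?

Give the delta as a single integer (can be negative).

Answer: -6

Derivation:
Cofactor C_11 = 6
Entry delta = -1 - 0 = -1
Det delta = entry_delta * cofactor = -1 * 6 = -6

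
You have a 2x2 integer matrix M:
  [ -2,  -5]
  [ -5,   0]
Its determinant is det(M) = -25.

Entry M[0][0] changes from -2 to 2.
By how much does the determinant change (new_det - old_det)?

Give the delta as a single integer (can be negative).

Cofactor C_00 = 0
Entry delta = 2 - -2 = 4
Det delta = entry_delta * cofactor = 4 * 0 = 0

Answer: 0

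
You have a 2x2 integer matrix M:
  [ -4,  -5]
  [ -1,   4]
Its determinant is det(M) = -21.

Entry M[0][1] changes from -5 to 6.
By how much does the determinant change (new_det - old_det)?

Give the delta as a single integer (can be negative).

Cofactor C_01 = 1
Entry delta = 6 - -5 = 11
Det delta = entry_delta * cofactor = 11 * 1 = 11

Answer: 11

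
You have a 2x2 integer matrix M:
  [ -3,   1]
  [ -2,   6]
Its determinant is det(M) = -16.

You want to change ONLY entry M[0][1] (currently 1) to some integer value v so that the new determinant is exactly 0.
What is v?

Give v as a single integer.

Answer: 9

Derivation:
det is linear in entry M[0][1]: det = old_det + (v - 1) * C_01
Cofactor C_01 = 2
Want det = 0: -16 + (v - 1) * 2 = 0
  (v - 1) = 16 / 2 = 8
  v = 1 + (8) = 9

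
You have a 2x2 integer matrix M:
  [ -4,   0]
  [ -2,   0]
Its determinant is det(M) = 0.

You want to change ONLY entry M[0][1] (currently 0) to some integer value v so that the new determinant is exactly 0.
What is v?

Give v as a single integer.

Answer: 0

Derivation:
det is linear in entry M[0][1]: det = old_det + (v - 0) * C_01
Cofactor C_01 = 2
Want det = 0: 0 + (v - 0) * 2 = 0
  (v - 0) = 0 / 2 = 0
  v = 0 + (0) = 0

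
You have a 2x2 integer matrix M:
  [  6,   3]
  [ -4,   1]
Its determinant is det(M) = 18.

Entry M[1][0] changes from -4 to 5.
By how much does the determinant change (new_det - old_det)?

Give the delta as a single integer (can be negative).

Cofactor C_10 = -3
Entry delta = 5 - -4 = 9
Det delta = entry_delta * cofactor = 9 * -3 = -27

Answer: -27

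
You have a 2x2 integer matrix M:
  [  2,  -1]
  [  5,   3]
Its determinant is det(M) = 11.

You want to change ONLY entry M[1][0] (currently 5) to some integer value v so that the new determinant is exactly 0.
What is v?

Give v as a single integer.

det is linear in entry M[1][0]: det = old_det + (v - 5) * C_10
Cofactor C_10 = 1
Want det = 0: 11 + (v - 5) * 1 = 0
  (v - 5) = -11 / 1 = -11
  v = 5 + (-11) = -6

Answer: -6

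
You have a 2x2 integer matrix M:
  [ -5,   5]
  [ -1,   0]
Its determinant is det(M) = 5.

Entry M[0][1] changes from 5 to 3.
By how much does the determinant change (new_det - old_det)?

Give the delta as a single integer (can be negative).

Answer: -2

Derivation:
Cofactor C_01 = 1
Entry delta = 3 - 5 = -2
Det delta = entry_delta * cofactor = -2 * 1 = -2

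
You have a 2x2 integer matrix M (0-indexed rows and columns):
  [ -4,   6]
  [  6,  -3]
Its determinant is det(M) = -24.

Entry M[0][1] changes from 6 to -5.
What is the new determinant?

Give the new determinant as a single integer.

det is linear in row 0: changing M[0][1] by delta changes det by delta * cofactor(0,1).
Cofactor C_01 = (-1)^(0+1) * minor(0,1) = -6
Entry delta = -5 - 6 = -11
Det delta = -11 * -6 = 66
New det = -24 + 66 = 42

Answer: 42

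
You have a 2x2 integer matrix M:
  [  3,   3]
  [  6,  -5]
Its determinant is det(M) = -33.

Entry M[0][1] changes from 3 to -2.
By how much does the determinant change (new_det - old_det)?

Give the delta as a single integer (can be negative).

Answer: 30

Derivation:
Cofactor C_01 = -6
Entry delta = -2 - 3 = -5
Det delta = entry_delta * cofactor = -5 * -6 = 30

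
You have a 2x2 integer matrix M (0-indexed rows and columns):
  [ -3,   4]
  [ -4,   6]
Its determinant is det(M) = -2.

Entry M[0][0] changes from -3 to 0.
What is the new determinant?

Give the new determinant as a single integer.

det is linear in row 0: changing M[0][0] by delta changes det by delta * cofactor(0,0).
Cofactor C_00 = (-1)^(0+0) * minor(0,0) = 6
Entry delta = 0 - -3 = 3
Det delta = 3 * 6 = 18
New det = -2 + 18 = 16

Answer: 16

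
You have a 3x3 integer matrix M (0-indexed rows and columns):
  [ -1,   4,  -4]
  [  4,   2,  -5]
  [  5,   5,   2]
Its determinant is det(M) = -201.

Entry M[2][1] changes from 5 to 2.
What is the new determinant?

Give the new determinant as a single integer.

det is linear in row 2: changing M[2][1] by delta changes det by delta * cofactor(2,1).
Cofactor C_21 = (-1)^(2+1) * minor(2,1) = -21
Entry delta = 2 - 5 = -3
Det delta = -3 * -21 = 63
New det = -201 + 63 = -138

Answer: -138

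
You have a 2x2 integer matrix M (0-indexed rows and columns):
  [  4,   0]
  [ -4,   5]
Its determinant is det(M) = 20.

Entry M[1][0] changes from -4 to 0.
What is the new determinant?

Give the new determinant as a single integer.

det is linear in row 1: changing M[1][0] by delta changes det by delta * cofactor(1,0).
Cofactor C_10 = (-1)^(1+0) * minor(1,0) = 0
Entry delta = 0 - -4 = 4
Det delta = 4 * 0 = 0
New det = 20 + 0 = 20

Answer: 20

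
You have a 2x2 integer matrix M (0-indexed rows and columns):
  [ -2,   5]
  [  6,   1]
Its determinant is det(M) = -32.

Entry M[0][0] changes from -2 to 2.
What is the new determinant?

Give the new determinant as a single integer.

det is linear in row 0: changing M[0][0] by delta changes det by delta * cofactor(0,0).
Cofactor C_00 = (-1)^(0+0) * minor(0,0) = 1
Entry delta = 2 - -2 = 4
Det delta = 4 * 1 = 4
New det = -32 + 4 = -28

Answer: -28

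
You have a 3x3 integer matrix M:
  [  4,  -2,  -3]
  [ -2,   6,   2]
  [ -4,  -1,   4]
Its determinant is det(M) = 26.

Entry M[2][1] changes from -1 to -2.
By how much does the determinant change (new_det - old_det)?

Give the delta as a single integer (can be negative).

Answer: 2

Derivation:
Cofactor C_21 = -2
Entry delta = -2 - -1 = -1
Det delta = entry_delta * cofactor = -1 * -2 = 2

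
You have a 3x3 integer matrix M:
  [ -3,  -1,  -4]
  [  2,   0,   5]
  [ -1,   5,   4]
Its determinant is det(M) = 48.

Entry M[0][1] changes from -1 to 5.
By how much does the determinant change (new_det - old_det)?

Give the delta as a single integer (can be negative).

Cofactor C_01 = -13
Entry delta = 5 - -1 = 6
Det delta = entry_delta * cofactor = 6 * -13 = -78

Answer: -78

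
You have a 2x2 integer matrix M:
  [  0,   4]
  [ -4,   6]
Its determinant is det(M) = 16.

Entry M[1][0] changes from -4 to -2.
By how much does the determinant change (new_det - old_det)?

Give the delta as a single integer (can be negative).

Answer: -8

Derivation:
Cofactor C_10 = -4
Entry delta = -2 - -4 = 2
Det delta = entry_delta * cofactor = 2 * -4 = -8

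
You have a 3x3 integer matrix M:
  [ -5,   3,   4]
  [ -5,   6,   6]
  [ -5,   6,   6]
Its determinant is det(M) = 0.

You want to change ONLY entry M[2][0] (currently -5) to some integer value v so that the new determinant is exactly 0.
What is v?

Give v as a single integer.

det is linear in entry M[2][0]: det = old_det + (v - -5) * C_20
Cofactor C_20 = -6
Want det = 0: 0 + (v - -5) * -6 = 0
  (v - -5) = 0 / -6 = 0
  v = -5 + (0) = -5

Answer: -5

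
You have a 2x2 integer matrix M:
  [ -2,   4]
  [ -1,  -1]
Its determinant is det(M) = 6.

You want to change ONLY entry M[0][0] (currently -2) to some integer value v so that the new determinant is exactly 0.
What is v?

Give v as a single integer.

Answer: 4

Derivation:
det is linear in entry M[0][0]: det = old_det + (v - -2) * C_00
Cofactor C_00 = -1
Want det = 0: 6 + (v - -2) * -1 = 0
  (v - -2) = -6 / -1 = 6
  v = -2 + (6) = 4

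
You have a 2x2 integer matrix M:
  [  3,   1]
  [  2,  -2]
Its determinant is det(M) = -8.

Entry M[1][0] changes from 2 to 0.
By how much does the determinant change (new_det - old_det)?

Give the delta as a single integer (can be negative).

Answer: 2

Derivation:
Cofactor C_10 = -1
Entry delta = 0 - 2 = -2
Det delta = entry_delta * cofactor = -2 * -1 = 2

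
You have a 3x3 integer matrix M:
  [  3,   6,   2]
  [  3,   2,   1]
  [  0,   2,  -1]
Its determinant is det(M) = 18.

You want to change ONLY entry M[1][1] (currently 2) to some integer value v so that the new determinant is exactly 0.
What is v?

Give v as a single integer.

Answer: 8

Derivation:
det is linear in entry M[1][1]: det = old_det + (v - 2) * C_11
Cofactor C_11 = -3
Want det = 0: 18 + (v - 2) * -3 = 0
  (v - 2) = -18 / -3 = 6
  v = 2 + (6) = 8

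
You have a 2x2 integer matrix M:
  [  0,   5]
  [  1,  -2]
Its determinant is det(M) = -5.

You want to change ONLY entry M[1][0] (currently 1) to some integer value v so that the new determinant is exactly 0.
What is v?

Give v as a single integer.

det is linear in entry M[1][0]: det = old_det + (v - 1) * C_10
Cofactor C_10 = -5
Want det = 0: -5 + (v - 1) * -5 = 0
  (v - 1) = 5 / -5 = -1
  v = 1 + (-1) = 0

Answer: 0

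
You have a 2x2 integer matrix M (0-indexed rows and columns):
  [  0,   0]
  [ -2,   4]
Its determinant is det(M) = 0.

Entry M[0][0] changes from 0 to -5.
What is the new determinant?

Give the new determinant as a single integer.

det is linear in row 0: changing M[0][0] by delta changes det by delta * cofactor(0,0).
Cofactor C_00 = (-1)^(0+0) * minor(0,0) = 4
Entry delta = -5 - 0 = -5
Det delta = -5 * 4 = -20
New det = 0 + -20 = -20

Answer: -20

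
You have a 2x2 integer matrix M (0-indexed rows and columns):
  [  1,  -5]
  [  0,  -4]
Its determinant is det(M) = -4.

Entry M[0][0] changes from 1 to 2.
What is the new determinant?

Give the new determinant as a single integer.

Answer: -8

Derivation:
det is linear in row 0: changing M[0][0] by delta changes det by delta * cofactor(0,0).
Cofactor C_00 = (-1)^(0+0) * minor(0,0) = -4
Entry delta = 2 - 1 = 1
Det delta = 1 * -4 = -4
New det = -4 + -4 = -8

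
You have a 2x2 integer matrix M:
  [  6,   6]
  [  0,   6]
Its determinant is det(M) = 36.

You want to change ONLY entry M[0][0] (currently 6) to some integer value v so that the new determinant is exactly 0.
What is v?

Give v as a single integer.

det is linear in entry M[0][0]: det = old_det + (v - 6) * C_00
Cofactor C_00 = 6
Want det = 0: 36 + (v - 6) * 6 = 0
  (v - 6) = -36 / 6 = -6
  v = 6 + (-6) = 0

Answer: 0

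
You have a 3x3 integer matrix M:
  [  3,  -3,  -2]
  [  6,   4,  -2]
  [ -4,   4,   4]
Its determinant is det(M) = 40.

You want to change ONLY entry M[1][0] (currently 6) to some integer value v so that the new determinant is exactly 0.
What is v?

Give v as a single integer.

det is linear in entry M[1][0]: det = old_det + (v - 6) * C_10
Cofactor C_10 = 4
Want det = 0: 40 + (v - 6) * 4 = 0
  (v - 6) = -40 / 4 = -10
  v = 6 + (-10) = -4

Answer: -4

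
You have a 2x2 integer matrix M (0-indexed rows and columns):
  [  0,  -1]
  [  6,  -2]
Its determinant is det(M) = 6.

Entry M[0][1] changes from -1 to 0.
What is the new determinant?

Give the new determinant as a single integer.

Answer: 0

Derivation:
det is linear in row 0: changing M[0][1] by delta changes det by delta * cofactor(0,1).
Cofactor C_01 = (-1)^(0+1) * minor(0,1) = -6
Entry delta = 0 - -1 = 1
Det delta = 1 * -6 = -6
New det = 6 + -6 = 0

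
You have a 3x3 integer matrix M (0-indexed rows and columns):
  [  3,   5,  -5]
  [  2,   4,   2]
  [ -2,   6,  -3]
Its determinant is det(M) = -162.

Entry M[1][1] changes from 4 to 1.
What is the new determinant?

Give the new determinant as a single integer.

det is linear in row 1: changing M[1][1] by delta changes det by delta * cofactor(1,1).
Cofactor C_11 = (-1)^(1+1) * minor(1,1) = -19
Entry delta = 1 - 4 = -3
Det delta = -3 * -19 = 57
New det = -162 + 57 = -105

Answer: -105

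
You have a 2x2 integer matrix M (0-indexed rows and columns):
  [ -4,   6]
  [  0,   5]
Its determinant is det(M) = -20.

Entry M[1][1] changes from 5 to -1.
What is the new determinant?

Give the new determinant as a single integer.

Answer: 4

Derivation:
det is linear in row 1: changing M[1][1] by delta changes det by delta * cofactor(1,1).
Cofactor C_11 = (-1)^(1+1) * minor(1,1) = -4
Entry delta = -1 - 5 = -6
Det delta = -6 * -4 = 24
New det = -20 + 24 = 4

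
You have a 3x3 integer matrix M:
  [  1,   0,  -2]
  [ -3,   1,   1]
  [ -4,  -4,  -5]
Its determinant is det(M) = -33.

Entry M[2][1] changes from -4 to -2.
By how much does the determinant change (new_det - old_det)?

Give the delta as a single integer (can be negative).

Cofactor C_21 = 5
Entry delta = -2 - -4 = 2
Det delta = entry_delta * cofactor = 2 * 5 = 10

Answer: 10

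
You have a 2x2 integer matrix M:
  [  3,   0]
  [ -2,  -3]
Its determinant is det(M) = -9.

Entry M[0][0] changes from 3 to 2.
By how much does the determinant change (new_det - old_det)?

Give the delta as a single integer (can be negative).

Answer: 3

Derivation:
Cofactor C_00 = -3
Entry delta = 2 - 3 = -1
Det delta = entry_delta * cofactor = -1 * -3 = 3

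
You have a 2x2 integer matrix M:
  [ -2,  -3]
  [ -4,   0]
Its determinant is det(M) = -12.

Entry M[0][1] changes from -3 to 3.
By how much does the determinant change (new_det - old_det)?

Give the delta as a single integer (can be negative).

Answer: 24

Derivation:
Cofactor C_01 = 4
Entry delta = 3 - -3 = 6
Det delta = entry_delta * cofactor = 6 * 4 = 24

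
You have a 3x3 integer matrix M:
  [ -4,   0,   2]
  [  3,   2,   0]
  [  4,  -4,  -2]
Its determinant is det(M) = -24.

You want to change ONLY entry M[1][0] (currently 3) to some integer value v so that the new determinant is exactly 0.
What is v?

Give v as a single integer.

det is linear in entry M[1][0]: det = old_det + (v - 3) * C_10
Cofactor C_10 = -8
Want det = 0: -24 + (v - 3) * -8 = 0
  (v - 3) = 24 / -8 = -3
  v = 3 + (-3) = 0

Answer: 0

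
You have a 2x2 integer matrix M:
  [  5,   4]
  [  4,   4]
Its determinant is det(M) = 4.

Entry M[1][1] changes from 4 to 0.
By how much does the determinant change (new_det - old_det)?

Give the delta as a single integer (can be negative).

Cofactor C_11 = 5
Entry delta = 0 - 4 = -4
Det delta = entry_delta * cofactor = -4 * 5 = -20

Answer: -20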